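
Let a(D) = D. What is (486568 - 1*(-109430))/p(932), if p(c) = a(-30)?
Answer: -99333/5 ≈ -19867.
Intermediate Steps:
p(c) = -30
(486568 - 1*(-109430))/p(932) = (486568 - 1*(-109430))/(-30) = (486568 + 109430)*(-1/30) = 595998*(-1/30) = -99333/5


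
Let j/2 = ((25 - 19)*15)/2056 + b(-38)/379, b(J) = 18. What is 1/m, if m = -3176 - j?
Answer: -194806/618739415 ≈ -0.00031484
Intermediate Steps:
j = 35559/194806 (j = 2*(((25 - 19)*15)/2056 + 18/379) = 2*((6*15)*(1/2056) + 18*(1/379)) = 2*(90*(1/2056) + 18/379) = 2*(45/1028 + 18/379) = 2*(35559/389612) = 35559/194806 ≈ 0.18254)
m = -618739415/194806 (m = -3176 - 1*35559/194806 = -3176 - 35559/194806 = -618739415/194806 ≈ -3176.2)
1/m = 1/(-618739415/194806) = -194806/618739415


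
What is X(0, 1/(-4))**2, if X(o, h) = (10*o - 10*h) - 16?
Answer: 729/4 ≈ 182.25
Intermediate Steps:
X(o, h) = -16 - 10*h + 10*o (X(o, h) = (-10*h + 10*o) - 16 = -16 - 10*h + 10*o)
X(0, 1/(-4))**2 = (-16 - 10/(-4) + 10*0)**2 = (-16 - 10*(-1/4) + 0)**2 = (-16 + 5/2 + 0)**2 = (-27/2)**2 = 729/4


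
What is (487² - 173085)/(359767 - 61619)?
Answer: 16021/74537 ≈ 0.21494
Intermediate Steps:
(487² - 173085)/(359767 - 61619) = (237169 - 173085)/298148 = 64084*(1/298148) = 16021/74537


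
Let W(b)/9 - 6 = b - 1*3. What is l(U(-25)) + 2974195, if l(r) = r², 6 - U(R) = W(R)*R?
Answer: 27417331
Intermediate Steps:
W(b) = 27 + 9*b (W(b) = 54 + 9*(b - 1*3) = 54 + 9*(b - 3) = 54 + 9*(-3 + b) = 54 + (-27 + 9*b) = 27 + 9*b)
U(R) = 6 - R*(27 + 9*R) (U(R) = 6 - (27 + 9*R)*R = 6 - R*(27 + 9*R))
l(U(-25)) + 2974195 = (6 - 9*(-25)*(3 - 25))² + 2974195 = (6 - 9*(-25)*(-22))² + 2974195 = (6 - 4950)² + 2974195 = (-4944)² + 2974195 = 24443136 + 2974195 = 27417331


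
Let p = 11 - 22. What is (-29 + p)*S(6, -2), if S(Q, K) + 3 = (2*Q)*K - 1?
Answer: 1120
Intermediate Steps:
p = -11
S(Q, K) = -4 + 2*K*Q (S(Q, K) = -3 + ((2*Q)*K - 1) = -3 + (2*K*Q - 1) = -3 + (-1 + 2*K*Q) = -4 + 2*K*Q)
(-29 + p)*S(6, -2) = (-29 - 11)*(-4 + 2*(-2)*6) = -40*(-4 - 24) = -40*(-28) = 1120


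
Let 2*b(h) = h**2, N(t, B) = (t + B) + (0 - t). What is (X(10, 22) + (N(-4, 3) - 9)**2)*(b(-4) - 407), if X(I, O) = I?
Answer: -18354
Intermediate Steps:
N(t, B) = B (N(t, B) = (B + t) - t = B)
b(h) = h**2/2
(X(10, 22) + (N(-4, 3) - 9)**2)*(b(-4) - 407) = (10 + (3 - 9)**2)*((1/2)*(-4)**2 - 407) = (10 + (-6)**2)*((1/2)*16 - 407) = (10 + 36)*(8 - 407) = 46*(-399) = -18354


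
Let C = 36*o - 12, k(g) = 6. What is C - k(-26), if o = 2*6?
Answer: 414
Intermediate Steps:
o = 12
C = 420 (C = 36*12 - 12 = 432 - 12 = 420)
C - k(-26) = 420 - 1*6 = 420 - 6 = 414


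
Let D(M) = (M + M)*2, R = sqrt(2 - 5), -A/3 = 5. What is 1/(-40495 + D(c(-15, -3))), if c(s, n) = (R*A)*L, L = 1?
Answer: I/(5*(-8099*I + 12*sqrt(3))) ≈ -2.4694e-5 + 6.3373e-8*I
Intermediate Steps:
A = -15 (A = -3*5 = -15)
R = I*sqrt(3) (R = sqrt(-3) = I*sqrt(3) ≈ 1.732*I)
c(s, n) = -15*I*sqrt(3) (c(s, n) = ((I*sqrt(3))*(-15))*1 = -15*I*sqrt(3)*1 = -15*I*sqrt(3))
D(M) = 4*M (D(M) = (2*M)*2 = 4*M)
1/(-40495 + D(c(-15, -3))) = 1/(-40495 + 4*(-15*I*sqrt(3))) = 1/(-40495 - 60*I*sqrt(3))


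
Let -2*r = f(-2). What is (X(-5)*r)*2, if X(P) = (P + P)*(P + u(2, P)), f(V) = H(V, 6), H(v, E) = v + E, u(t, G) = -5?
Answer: -400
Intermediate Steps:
H(v, E) = E + v
f(V) = 6 + V
X(P) = 2*P*(-5 + P) (X(P) = (P + P)*(P - 5) = (2*P)*(-5 + P) = 2*P*(-5 + P))
r = -2 (r = -(6 - 2)/2 = -½*4 = -2)
(X(-5)*r)*2 = ((2*(-5)*(-5 - 5))*(-2))*2 = ((2*(-5)*(-10))*(-2))*2 = (100*(-2))*2 = -200*2 = -400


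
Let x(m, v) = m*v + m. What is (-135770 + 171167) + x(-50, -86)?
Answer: 39647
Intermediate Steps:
x(m, v) = m + m*v
(-135770 + 171167) + x(-50, -86) = (-135770 + 171167) - 50*(1 - 86) = 35397 - 50*(-85) = 35397 + 4250 = 39647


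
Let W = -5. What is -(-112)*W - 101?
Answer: -661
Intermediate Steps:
-(-112)*W - 101 = -(-112)*(-5) - 101 = -7*80 - 101 = -560 - 101 = -661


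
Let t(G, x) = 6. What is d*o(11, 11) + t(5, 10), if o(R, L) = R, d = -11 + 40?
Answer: 325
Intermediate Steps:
d = 29
d*o(11, 11) + t(5, 10) = 29*11 + 6 = 319 + 6 = 325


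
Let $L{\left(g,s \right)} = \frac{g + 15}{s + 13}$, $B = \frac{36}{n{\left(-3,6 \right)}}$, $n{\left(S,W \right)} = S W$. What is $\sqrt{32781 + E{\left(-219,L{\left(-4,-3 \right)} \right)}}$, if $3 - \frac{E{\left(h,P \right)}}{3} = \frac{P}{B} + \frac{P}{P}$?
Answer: $\frac{\sqrt{3278865}}{10} \approx 181.08$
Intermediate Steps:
$B = -2$ ($B = \frac{36}{\left(-3\right) 6} = \frac{36}{-18} = 36 \left(- \frac{1}{18}\right) = -2$)
$L{\left(g,s \right)} = \frac{15 + g}{13 + s}$
$E{\left(h,P \right)} = 6 + \frac{3 P}{2}$ ($E{\left(h,P \right)} = 9 - 3 \left(\frac{P}{-2} + \frac{P}{P}\right) = 9 - 3 \left(P \left(- \frac{1}{2}\right) + 1\right) = 9 - 3 \left(- \frac{P}{2} + 1\right) = 9 - 3 \left(1 - \frac{P}{2}\right) = 9 + \left(-3 + \frac{3 P}{2}\right) = 6 + \frac{3 P}{2}$)
$\sqrt{32781 + E{\left(-219,L{\left(-4,-3 \right)} \right)}} = \sqrt{32781 + \left(6 + \frac{3 \frac{15 - 4}{13 - 3}}{2}\right)} = \sqrt{32781 + \left(6 + \frac{3 \cdot \frac{1}{10} \cdot 11}{2}\right)} = \sqrt{32781 + \left(6 + \frac{3}{2} \cdot \frac{11}{10}\right)} = \sqrt{32781 + \left(6 + \frac{33}{20}\right)} = \sqrt{32781 + \frac{153}{20}} = \sqrt{\frac{655773}{20}} = \frac{\sqrt{3278865}}{10}$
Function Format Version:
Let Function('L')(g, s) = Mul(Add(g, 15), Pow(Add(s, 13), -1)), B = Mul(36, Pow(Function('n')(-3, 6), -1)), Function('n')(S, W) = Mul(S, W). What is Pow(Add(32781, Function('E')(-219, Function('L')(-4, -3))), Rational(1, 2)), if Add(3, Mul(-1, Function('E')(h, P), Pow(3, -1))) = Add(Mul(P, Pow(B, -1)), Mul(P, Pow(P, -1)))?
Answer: Mul(Rational(1, 10), Pow(3278865, Rational(1, 2))) ≈ 181.08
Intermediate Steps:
B = -2 (B = Mul(36, Pow(Mul(-3, 6), -1)) = Mul(36, Pow(-18, -1)) = Mul(36, Rational(-1, 18)) = -2)
Function('L')(g, s) = Mul(Pow(Add(13, s), -1), Add(15, g)) (Function('L')(g, s) = Mul(Add(15, g), Pow(Add(13, s), -1)) = Mul(Pow(Add(13, s), -1), Add(15, g)))
Function('E')(h, P) = Add(6, Mul(Rational(3, 2), P)) (Function('E')(h, P) = Add(9, Mul(-3, Add(Mul(P, Pow(-2, -1)), Mul(P, Pow(P, -1))))) = Add(9, Mul(-3, Add(Mul(P, Rational(-1, 2)), 1))) = Add(9, Mul(-3, Add(Mul(Rational(-1, 2), P), 1))) = Add(9, Mul(-3, Add(1, Mul(Rational(-1, 2), P)))) = Add(9, Add(-3, Mul(Rational(3, 2), P))) = Add(6, Mul(Rational(3, 2), P)))
Pow(Add(32781, Function('E')(-219, Function('L')(-4, -3))), Rational(1, 2)) = Pow(Add(32781, Add(6, Mul(Rational(3, 2), Mul(Pow(Add(13, -3), -1), Add(15, -4))))), Rational(1, 2)) = Pow(Add(32781, Add(6, Mul(Rational(3, 2), Mul(Pow(10, -1), 11)))), Rational(1, 2)) = Pow(Add(32781, Add(6, Mul(Rational(3, 2), Mul(Rational(1, 10), 11)))), Rational(1, 2)) = Pow(Add(32781, Add(6, Mul(Rational(3, 2), Rational(11, 10)))), Rational(1, 2)) = Pow(Add(32781, Add(6, Rational(33, 20))), Rational(1, 2)) = Pow(Add(32781, Rational(153, 20)), Rational(1, 2)) = Pow(Rational(655773, 20), Rational(1, 2)) = Mul(Rational(1, 10), Pow(3278865, Rational(1, 2)))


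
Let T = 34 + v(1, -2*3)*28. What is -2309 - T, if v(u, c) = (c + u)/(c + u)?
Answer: -2371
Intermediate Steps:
v(u, c) = 1
T = 62 (T = 34 + 1*28 = 34 + 28 = 62)
-2309 - T = -2309 - 1*62 = -2309 - 62 = -2371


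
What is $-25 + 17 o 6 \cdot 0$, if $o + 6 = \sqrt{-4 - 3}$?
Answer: $-25$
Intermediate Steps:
$o = -6 + i \sqrt{7}$ ($o = -6 + \sqrt{-4 - 3} = -6 + \sqrt{-7} = -6 + i \sqrt{7} \approx -6.0 + 2.6458 i$)
$-25 + 17 o 6 \cdot 0 = -25 + 17 \left(-6 + i \sqrt{7}\right) 6 \cdot 0 = -25 + 17 \left(-36 + 6 i \sqrt{7}\right) 0 = -25 + 17 \cdot 0 = -25 + 0 = -25$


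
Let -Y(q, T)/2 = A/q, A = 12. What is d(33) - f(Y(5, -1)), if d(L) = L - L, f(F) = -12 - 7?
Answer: 19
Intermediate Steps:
Y(q, T) = -24/q
f(F) = -19
d(L) = 0
d(33) - f(Y(5, -1)) = 0 - 1*(-19) = 0 + 19 = 19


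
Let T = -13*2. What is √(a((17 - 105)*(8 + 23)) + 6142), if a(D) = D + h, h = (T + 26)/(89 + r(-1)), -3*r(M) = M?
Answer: √3414 ≈ 58.429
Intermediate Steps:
r(M) = -M/3
T = -26
h = 0 (h = (-26 + 26)/(89 - ⅓*(-1)) = 0/(89 + ⅓) = 0/(268/3) = 0*(3/268) = 0)
a(D) = D (a(D) = D + 0 = D)
√(a((17 - 105)*(8 + 23)) + 6142) = √((17 - 105)*(8 + 23) + 6142) = √(-88*31 + 6142) = √(-2728 + 6142) = √3414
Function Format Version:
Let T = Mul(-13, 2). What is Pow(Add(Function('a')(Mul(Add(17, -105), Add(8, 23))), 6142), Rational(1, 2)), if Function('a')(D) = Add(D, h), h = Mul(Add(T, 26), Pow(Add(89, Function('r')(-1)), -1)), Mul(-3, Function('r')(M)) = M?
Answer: Pow(3414, Rational(1, 2)) ≈ 58.429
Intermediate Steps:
Function('r')(M) = Mul(Rational(-1, 3), M)
T = -26
h = 0 (h = Mul(Add(-26, 26), Pow(Add(89, Mul(Rational(-1, 3), -1)), -1)) = Mul(0, Pow(Add(89, Rational(1, 3)), -1)) = Mul(0, Pow(Rational(268, 3), -1)) = Mul(0, Rational(3, 268)) = 0)
Function('a')(D) = D (Function('a')(D) = Add(D, 0) = D)
Pow(Add(Function('a')(Mul(Add(17, -105), Add(8, 23))), 6142), Rational(1, 2)) = Pow(Add(Mul(Add(17, -105), Add(8, 23)), 6142), Rational(1, 2)) = Pow(Add(Mul(-88, 31), 6142), Rational(1, 2)) = Pow(Add(-2728, 6142), Rational(1, 2)) = Pow(3414, Rational(1, 2))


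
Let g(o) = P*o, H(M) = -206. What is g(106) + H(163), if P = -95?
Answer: -10276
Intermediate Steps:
g(o) = -95*o
g(106) + H(163) = -95*106 - 206 = -10070 - 206 = -10276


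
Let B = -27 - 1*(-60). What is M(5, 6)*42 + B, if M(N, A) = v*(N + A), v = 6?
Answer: 2805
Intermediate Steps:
M(N, A) = 6*A + 6*N (M(N, A) = 6*(N + A) = 6*(A + N) = 6*A + 6*N)
B = 33 (B = -27 + 60 = 33)
M(5, 6)*42 + B = (6*6 + 6*5)*42 + 33 = (36 + 30)*42 + 33 = 66*42 + 33 = 2772 + 33 = 2805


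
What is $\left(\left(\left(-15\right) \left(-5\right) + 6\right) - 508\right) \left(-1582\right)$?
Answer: $675514$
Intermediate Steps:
$\left(\left(\left(-15\right) \left(-5\right) + 6\right) - 508\right) \left(-1582\right) = \left(\left(75 + 6\right) - 508\right) \left(-1582\right) = \left(81 - 508\right) \left(-1582\right) = \left(-427\right) \left(-1582\right) = 675514$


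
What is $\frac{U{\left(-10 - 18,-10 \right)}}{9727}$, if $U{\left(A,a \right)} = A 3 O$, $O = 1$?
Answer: $- \frac{84}{9727} \approx -0.0086358$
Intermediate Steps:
$U{\left(A,a \right)} = 3 A$ ($U{\left(A,a \right)} = A 3 \cdot 1 = 3 A 1 = 3 A$)
$\frac{U{\left(-10 - 18,-10 \right)}}{9727} = \frac{3 \left(-10 - 18\right)}{9727} = 3 \left(-28\right) \frac{1}{9727} = \left(-84\right) \frac{1}{9727} = - \frac{84}{9727}$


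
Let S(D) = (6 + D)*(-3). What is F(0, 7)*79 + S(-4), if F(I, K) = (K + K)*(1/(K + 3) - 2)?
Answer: -10537/5 ≈ -2107.4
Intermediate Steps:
F(I, K) = 2*K*(-2 + 1/(3 + K)) (F(I, K) = (2*K)*(1/(3 + K) - 2) = (2*K)*(-2 + 1/(3 + K)) = 2*K*(-2 + 1/(3 + K)))
S(D) = -18 - 3*D
F(0, 7)*79 + S(-4) = -2*7*(5 + 2*7)/(3 + 7)*79 + (-18 - 3*(-4)) = -2*7*(5 + 14)/10*79 + (-18 + 12) = -2*7*⅒*19*79 - 6 = -133/5*79 - 6 = -10507/5 - 6 = -10537/5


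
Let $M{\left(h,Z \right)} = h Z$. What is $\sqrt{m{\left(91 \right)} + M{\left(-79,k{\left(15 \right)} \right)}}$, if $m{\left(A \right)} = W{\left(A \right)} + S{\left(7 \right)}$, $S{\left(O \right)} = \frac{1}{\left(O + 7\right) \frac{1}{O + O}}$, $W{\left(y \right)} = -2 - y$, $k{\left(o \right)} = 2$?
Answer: $5 i \sqrt{10} \approx 15.811 i$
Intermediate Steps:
$M{\left(h,Z \right)} = Z h$
$S{\left(O \right)} = \frac{2 O}{7 + O}$ ($S{\left(O \right)} = \frac{1}{\left(7 + O\right) \frac{1}{2 O}} = \frac{1}{\frac{1}{2} \frac{1}{O} \left(7 + O\right)} = \frac{2 O}{7 + O}$)
$m{\left(A \right)} = -1 - A$ ($m{\left(A \right)} = \left(-2 - A\right) + 2 \cdot 7 \frac{1}{7 + 7} = \left(-2 - A\right) + 2 \cdot 7 \cdot \frac{1}{14} = \left(-2 - A\right) + 1 = -1 - A$)
$\sqrt{m{\left(91 \right)} + M{\left(-79,k{\left(15 \right)} \right)}} = \sqrt{\left(-1 - 91\right) + 2 \left(-79\right)} = \sqrt{\left(-1 - 91\right) - 158} = \sqrt{-92 - 158} = \sqrt{-250} = 5 i \sqrt{10}$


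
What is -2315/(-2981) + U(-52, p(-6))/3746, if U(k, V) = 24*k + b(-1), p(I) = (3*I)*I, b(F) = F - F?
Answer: 2475851/5583413 ≈ 0.44343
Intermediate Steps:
b(F) = 0
p(I) = 3*I²
U(k, V) = 24*k (U(k, V) = 24*k + 0 = 24*k)
-2315/(-2981) + U(-52, p(-6))/3746 = -2315/(-2981) + (24*(-52))/3746 = -2315*(-1/2981) - 1248*1/3746 = 2315/2981 - 624/1873 = 2475851/5583413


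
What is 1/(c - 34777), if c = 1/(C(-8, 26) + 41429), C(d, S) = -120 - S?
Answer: -41283/1435698890 ≈ -2.8755e-5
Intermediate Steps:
c = 1/41283 (c = 1/((-120 - 1*26) + 41429) = 1/((-120 - 26) + 41429) = 1/(-146 + 41429) = 1/41283 ≈ 2.4223e-5)
1/(c - 34777) = 1/(1/41283 - 34777) = 1/(-1435698890/41283) = -41283/1435698890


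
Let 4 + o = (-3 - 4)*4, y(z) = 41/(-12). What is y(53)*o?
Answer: 328/3 ≈ 109.33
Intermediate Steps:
y(z) = -41/12 (y(z) = 41*(-1/12) = -41/12)
o = -32 (o = -4 + (-3 - 4)*4 = -4 - 7*4 = -4 - 28 = -32)
y(53)*o = -41/12*(-32) = 328/3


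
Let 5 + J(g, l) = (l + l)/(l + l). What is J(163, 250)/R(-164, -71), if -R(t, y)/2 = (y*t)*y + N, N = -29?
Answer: -2/826753 ≈ -2.4191e-6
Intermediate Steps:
R(t, y) = 58 - 2*t*y**2 (R(t, y) = -2*((y*t)*y - 29) = -2*((t*y)*y - 29) = -2*(t*y**2 - 29) = -2*(-29 + t*y**2) = 58 - 2*t*y**2)
J(g, l) = -4 (J(g, l) = -5 + (l + l)/(l + l) = -5 + (2*l)/((2*l)) = -5 + (2*l)*(1/(2*l)) = -5 + 1 = -4)
J(163, 250)/R(-164, -71) = -4/(58 - 2*(-164)*(-71)**2) = -4/(58 - 2*(-164)*5041) = -4/(58 + 1653448) = -4/1653506 = -4*1/1653506 = -2/826753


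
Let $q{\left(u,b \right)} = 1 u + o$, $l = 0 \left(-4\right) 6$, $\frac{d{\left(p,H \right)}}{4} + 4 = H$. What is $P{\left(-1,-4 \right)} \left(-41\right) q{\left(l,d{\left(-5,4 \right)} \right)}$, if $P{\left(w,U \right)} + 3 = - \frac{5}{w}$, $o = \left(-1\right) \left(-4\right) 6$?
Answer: $-1968$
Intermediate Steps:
$d{\left(p,H \right)} = -16 + 4 H$
$o = 24$ ($o = 4 \cdot 6 = 24$)
$P{\left(w,U \right)} = -3 - \frac{5}{w}$
$l = 0$ ($l = 0 \cdot 6 = 0$)
$q{\left(u,b \right)} = 24 + u$ ($q{\left(u,b \right)} = 1 u + 24 = u + 24 = 24 + u$)
$P{\left(-1,-4 \right)} \left(-41\right) q{\left(l,d{\left(-5,4 \right)} \right)} = \left(-3 - \frac{5}{-1}\right) \left(-41\right) \left(24 + 0\right) = \left(-3 - -5\right) \left(-41\right) 24 = \left(-3 + 5\right) \left(-41\right) 24 = 2 \left(-41\right) 24 = \left(-82\right) 24 = -1968$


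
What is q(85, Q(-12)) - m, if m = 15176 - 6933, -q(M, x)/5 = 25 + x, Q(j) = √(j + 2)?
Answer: -8368 - 5*I*√10 ≈ -8368.0 - 15.811*I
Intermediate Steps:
Q(j) = √(2 + j)
q(M, x) = -125 - 5*x (q(M, x) = -5*(25 + x) = -125 - 5*x)
m = 8243
q(85, Q(-12)) - m = (-125 - 5*√(2 - 12)) - 1*8243 = (-125 - 5*I*√10) - 8243 = -8368 - 5*I*√10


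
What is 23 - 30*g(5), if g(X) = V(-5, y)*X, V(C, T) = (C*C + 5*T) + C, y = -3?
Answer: -727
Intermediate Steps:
V(C, T) = C + C**2 + 5*T (V(C, T) = (C**2 + 5*T) + C = C + C**2 + 5*T)
g(X) = 5*X (g(X) = (-5 + (-5)**2 + 5*(-3))*X = (-5 + 25 - 15)*X = 5*X)
23 - 30*g(5) = 23 - 150*5 = 23 - 30*25 = 23 - 750 = -727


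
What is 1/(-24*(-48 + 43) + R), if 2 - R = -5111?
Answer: 1/5233 ≈ 0.00019110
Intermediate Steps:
R = 5113 (R = 2 - 1*(-5111) = 2 + 5111 = 5113)
1/(-24*(-48 + 43) + R) = 1/(-24*(-48 + 43) + 5113) = 1/(-24*(-5) + 5113) = 1/(120 + 5113) = 1/5233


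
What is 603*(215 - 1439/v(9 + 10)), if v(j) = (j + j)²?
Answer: 186339663/1444 ≈ 1.2904e+5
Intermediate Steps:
v(j) = 4*j² (v(j) = (2*j)² = 4*j²)
603*(215 - 1439/v(9 + 10)) = 603*(215 - 1439*1/(4*(9 + 10)²)) = 603*(215 - 1439/(4*19²)) = 603*(215 - 1439/(4*361)) = 603*(215 - 1439/1444) = 603*(309021/1444) = 186339663/1444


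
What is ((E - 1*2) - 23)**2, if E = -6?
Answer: 961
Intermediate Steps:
((E - 1*2) - 23)**2 = ((-6 - 1*2) - 23)**2 = ((-6 - 2) - 23)**2 = (-8 - 23)**2 = (-31)**2 = 961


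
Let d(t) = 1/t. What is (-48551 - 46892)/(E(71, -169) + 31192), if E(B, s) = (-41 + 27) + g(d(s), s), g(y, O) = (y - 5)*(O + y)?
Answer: -2725947523/914638310 ≈ -2.9804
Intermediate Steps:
g(y, O) = (-5 + y)*(O + y)
E(B, s) = -13 + s⁻² - 5*s - 5/s (E(B, s) = (-41 + 27) + ((1/s)² - 5*s - 5/s + s/s) = -14 + (s⁻² - 5*s - 5/s + 1) = -14 + (1 + s⁻² - 5*s - 5/s) = -13 + s⁻² - 5*s - 5/s)
(-48551 - 46892)/(E(71, -169) + 31192) = (-48551 - 46892)/((-13 + (-169)⁻² - 5*(-169) - 5/(-169)) + 31192) = -95443/((-13 + 1/28561 + 845 - 5*(-1/169)) + 31192) = -95443/((-13 + 1/28561 + 845 + 5/169) + 31192) = -95443/(23763598/28561 + 31192) = -95443/914638310/28561 = -95443*28561/914638310 = -2725947523/914638310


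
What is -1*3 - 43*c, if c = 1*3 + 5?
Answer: -347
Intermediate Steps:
c = 8 (c = 3 + 5 = 8)
-1*3 - 43*c = -1*3 - 43*8 = -3 - 344 = -347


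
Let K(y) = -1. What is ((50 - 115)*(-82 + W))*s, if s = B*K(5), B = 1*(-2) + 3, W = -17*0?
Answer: -5330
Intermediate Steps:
W = 0
B = 1 (B = -2 + 3 = 1)
s = -1 (s = 1*(-1) = -1)
((50 - 115)*(-82 + W))*s = ((50 - 115)*(-82 + 0))*(-1) = -65*(-82)*(-1) = 5330*(-1) = -5330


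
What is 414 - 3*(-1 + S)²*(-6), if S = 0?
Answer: 432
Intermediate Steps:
414 - 3*(-1 + S)²*(-6) = 414 - 3*(-1 + 0)²*(-6) = 414 - 3*(-1)²*(-6) = 414 - 3*1*(-6) = 414 - 3*(-6) = 414 + 18 = 432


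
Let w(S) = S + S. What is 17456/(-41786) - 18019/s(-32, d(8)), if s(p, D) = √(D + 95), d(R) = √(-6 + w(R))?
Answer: -8728/20893 - 18019/√(95 + √10) ≈ -1819.1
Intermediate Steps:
w(S) = 2*S
d(R) = √(-6 + 2*R)
s(p, D) = √(95 + D)
17456/(-41786) - 18019/s(-32, d(8)) = 17456/(-41786) - 18019/√(95 + √(-6 + 2*8)) = 17456*(-1/41786) - 18019/√(95 + √(-6 + 16)) = -8728/20893 - 18019/√(95 + √10)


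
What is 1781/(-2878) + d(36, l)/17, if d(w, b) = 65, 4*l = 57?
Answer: 156793/48926 ≈ 3.2047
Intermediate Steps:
l = 57/4 (l = (¼)*57 = 57/4 ≈ 14.250)
1781/(-2878) + d(36, l)/17 = 1781/(-2878) + 65/17 = 1781*(-1/2878) + 65*(1/17) = -1781/2878 + 65/17 = 156793/48926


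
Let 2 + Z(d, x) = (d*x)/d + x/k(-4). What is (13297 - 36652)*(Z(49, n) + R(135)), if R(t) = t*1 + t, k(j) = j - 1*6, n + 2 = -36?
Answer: -5460399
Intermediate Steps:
n = -38 (n = -2 - 36 = -38)
k(j) = -6 + j (k(j) = j - 6 = -6 + j)
R(t) = 2*t (R(t) = t + t = 2*t)
Z(d, x) = -2 + 9*x/10 (Z(d, x) = -2 + ((d*x)/d + x/(-6 - 4)) = -2 + (x + x/(-10)) = -2 + (x + x*(-⅒)) = -2 + (x - x/10) = -2 + 9*x/10)
(13297 - 36652)*(Z(49, n) + R(135)) = (13297 - 36652)*((-2 + (9/10)*(-38)) + 2*135) = -23355*((-2 - 171/5) + 270) = -23355*(-181/5 + 270) = -23355*1169/5 = -5460399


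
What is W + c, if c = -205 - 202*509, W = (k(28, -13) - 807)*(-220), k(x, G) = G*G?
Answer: 37337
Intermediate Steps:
k(x, G) = G²
W = 140360 (W = ((-13)² - 807)*(-220) = (169 - 807)*(-220) = -638*(-220) = 140360)
c = -103023 (c = -205 - 102818 = -103023)
W + c = 140360 - 103023 = 37337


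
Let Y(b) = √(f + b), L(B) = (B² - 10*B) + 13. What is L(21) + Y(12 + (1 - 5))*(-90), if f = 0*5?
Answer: 244 - 180*√2 ≈ -10.558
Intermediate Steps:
f = 0
L(B) = 13 + B² - 10*B
Y(b) = √b (Y(b) = √(0 + b) = √b)
L(21) + Y(12 + (1 - 5))*(-90) = (13 + 21² - 10*21) + √(12 + (1 - 5))*(-90) = (13 + 441 - 210) + √(12 - 4)*(-90) = 244 + √8*(-90) = 244 + (2*√2)*(-90) = 244 - 180*√2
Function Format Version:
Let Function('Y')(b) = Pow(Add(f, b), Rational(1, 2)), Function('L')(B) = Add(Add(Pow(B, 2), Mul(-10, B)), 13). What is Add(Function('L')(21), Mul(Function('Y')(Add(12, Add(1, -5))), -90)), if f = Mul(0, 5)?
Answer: Add(244, Mul(-180, Pow(2, Rational(1, 2)))) ≈ -10.558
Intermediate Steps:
f = 0
Function('L')(B) = Add(13, Pow(B, 2), Mul(-10, B))
Function('Y')(b) = Pow(b, Rational(1, 2)) (Function('Y')(b) = Pow(Add(0, b), Rational(1, 2)) = Pow(b, Rational(1, 2)))
Add(Function('L')(21), Mul(Function('Y')(Add(12, Add(1, -5))), -90)) = Add(Add(13, Pow(21, 2), Mul(-10, 21)), Mul(Pow(Add(12, Add(1, -5)), Rational(1, 2)), -90)) = Add(Add(13, 441, -210), Mul(Pow(Add(12, -4), Rational(1, 2)), -90)) = Add(244, Mul(Pow(8, Rational(1, 2)), -90)) = Add(244, Mul(Mul(2, Pow(2, Rational(1, 2))), -90)) = Add(244, Mul(-180, Pow(2, Rational(1, 2))))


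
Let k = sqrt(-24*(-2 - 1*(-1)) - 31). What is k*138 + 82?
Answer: 82 + 138*I*sqrt(7) ≈ 82.0 + 365.11*I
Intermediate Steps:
k = I*sqrt(7) (k = sqrt(-24*(-2 + 1) - 31) = sqrt(-24*(-1) - 31) = sqrt(24 - 31) = sqrt(-7) = I*sqrt(7) ≈ 2.6458*I)
k*138 + 82 = (I*sqrt(7))*138 + 82 = 138*I*sqrt(7) + 82 = 82 + 138*I*sqrt(7)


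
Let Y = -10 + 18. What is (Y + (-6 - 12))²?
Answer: 100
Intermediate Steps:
Y = 8
(Y + (-6 - 12))² = (8 + (-6 - 12))² = (8 - 18)² = (-10)² = 100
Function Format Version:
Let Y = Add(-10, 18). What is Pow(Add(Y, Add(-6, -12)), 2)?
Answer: 100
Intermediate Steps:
Y = 8
Pow(Add(Y, Add(-6, -12)), 2) = Pow(Add(8, Add(-6, -12)), 2) = Pow(Add(8, -18), 2) = Pow(-10, 2) = 100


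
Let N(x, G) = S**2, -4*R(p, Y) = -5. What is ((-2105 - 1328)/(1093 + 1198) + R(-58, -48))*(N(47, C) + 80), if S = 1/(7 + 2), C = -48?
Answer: -1639693/82476 ≈ -19.881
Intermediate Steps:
R(p, Y) = 5/4 (R(p, Y) = -1/4*(-5) = 5/4)
S = 1/9 ≈ 0.11111
N(x, G) = 1/81 (N(x, G) = (1/9)**2 = 1/81)
((-2105 - 1328)/(1093 + 1198) + R(-58, -48))*(N(47, C) + 80) = ((-2105 - 1328)/(1093 + 1198) + 5/4)*(1/81 + 80) = (-3433/2291 + 5/4)*(6481/81) = -2277/9164*6481/81 = -1639693/82476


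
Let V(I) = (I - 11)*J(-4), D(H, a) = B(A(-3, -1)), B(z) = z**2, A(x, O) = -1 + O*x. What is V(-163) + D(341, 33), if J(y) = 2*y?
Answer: 1396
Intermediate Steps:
D(H, a) = 4 (D(H, a) = (-1 - 1*(-3))**2 = (-1 + 3)**2 = 2**2 = 4)
V(I) = 88 - 8*I (V(I) = (I - 11)*(2*(-4)) = (-11 + I)*(-8) = 88 - 8*I)
V(-163) + D(341, 33) = (88 - 8*(-163)) + 4 = (88 + 1304) + 4 = 1392 + 4 = 1396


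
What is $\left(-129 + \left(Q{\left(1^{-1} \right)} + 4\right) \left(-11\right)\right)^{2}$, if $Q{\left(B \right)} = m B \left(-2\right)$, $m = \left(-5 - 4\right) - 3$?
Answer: $190969$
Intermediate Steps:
$m = -12$ ($m = -9 - 3 = -12$)
$Q{\left(B \right)} = 24 B$ ($Q{\left(B \right)} = - 12 B \left(-2\right) = 24 B$)
$\left(-129 + \left(Q{\left(1^{-1} \right)} + 4\right) \left(-11\right)\right)^{2} = \left(-129 + \left(\frac{24}{1} + 4\right) \left(-11\right)\right)^{2} = \left(-129 + \left(24 \cdot 1 + 4\right) \left(-11\right)\right)^{2} = \left(-129 + \left(24 + 4\right) \left(-11\right)\right)^{2} = \left(-129 + 28 \left(-11\right)\right)^{2} = \left(-129 - 308\right)^{2} = \left(-437\right)^{2} = 190969$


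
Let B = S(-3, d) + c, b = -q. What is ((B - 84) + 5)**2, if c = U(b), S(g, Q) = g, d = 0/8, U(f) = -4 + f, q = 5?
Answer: 8281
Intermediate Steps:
b = -5 (b = -1*5 = -5)
d = 0 (d = 0*(1/8) = 0)
c = -9 (c = -4 - 5 = -9)
B = -12 (B = -3 - 9 = -12)
((B - 84) + 5)**2 = ((-12 - 84) + 5)**2 = (-96 + 5)**2 = (-91)**2 = 8281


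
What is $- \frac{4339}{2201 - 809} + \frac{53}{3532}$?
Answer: $- \frac{3812893}{1229136} \approx -3.1021$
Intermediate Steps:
$- \frac{4339}{2201 - 809} + \frac{53}{3532} = - \frac{4339}{1392} + 53 \cdot \frac{1}{3532} = \left(-4339\right) \frac{1}{1392} + \frac{53}{3532} = - \frac{4339}{1392} + \frac{53}{3532} = - \frac{3812893}{1229136}$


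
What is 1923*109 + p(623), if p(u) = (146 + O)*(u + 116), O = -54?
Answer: 277595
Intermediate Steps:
p(u) = 10672 + 92*u (p(u) = (146 - 54)*(u + 116) = 92*(116 + u) = 10672 + 92*u)
1923*109 + p(623) = 1923*109 + (10672 + 92*623) = 209607 + (10672 + 57316) = 209607 + 67988 = 277595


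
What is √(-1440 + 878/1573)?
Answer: I*√29435146/143 ≈ 37.94*I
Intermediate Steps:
√(-1440 + 878/1573) = √(-2264242/1573) = I*√29435146/143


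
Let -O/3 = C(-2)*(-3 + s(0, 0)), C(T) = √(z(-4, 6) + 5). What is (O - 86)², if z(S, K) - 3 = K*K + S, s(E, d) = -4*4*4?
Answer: 1623436 - 69144*√10 ≈ 1.4048e+6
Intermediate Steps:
s(E, d) = -64 (s(E, d) = -16*4 = -64)
z(S, K) = 3 + S + K² (z(S, K) = 3 + (K*K + S) = 3 + (K² + S) = 3 + (S + K²) = 3 + S + K²)
C(T) = 2*√10 (C(T) = √((3 - 4 + 6²) + 5) = √((3 - 4 + 36) + 5) = √(35 + 5) = √40 = 2*√10)
O = 402*√10 (O = -3*2*√10*(-3 - 64) = -3*2*√10*(-67) = -(-402)*√10 = 402*√10 ≈ 1271.2)
(O - 86)² = (402*√10 - 86)² = (-86 + 402*√10)²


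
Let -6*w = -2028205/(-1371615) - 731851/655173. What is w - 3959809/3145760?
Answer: -745772439221529311/565384371011843040 ≈ -1.3191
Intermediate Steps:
w = -10833578170/179729022879 (w = -(-2028205/(-1371615) - 731851/655173)/6 = -(-2028205*(-1/1371615) - 731851*1/655173)/6 = -(405641/274323 - 731851/655173)/6 = -1/6*21667156340/59909674293 = -10833578170/179729022879 ≈ -0.060277)
w - 3959809/3145760 = -10833578170/179729022879 - 3959809/3145760 = -745772439221529311/565384371011843040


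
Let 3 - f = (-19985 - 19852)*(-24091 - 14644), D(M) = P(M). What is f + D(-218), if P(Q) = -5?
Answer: -1543086197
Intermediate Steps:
D(M) = -5
f = -1543086192 (f = 3 - (-19985 - 19852)*(-24091 - 14644) = 3 - (-39837)*(-38735) = 3 - 1*1543086195 = 3 - 1543086195 = -1543086192)
f + D(-218) = -1543086192 - 5 = -1543086197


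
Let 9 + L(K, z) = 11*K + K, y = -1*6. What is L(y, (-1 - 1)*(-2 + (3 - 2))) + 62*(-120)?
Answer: -7521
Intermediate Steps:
y = -6
L(K, z) = -9 + 12*K (L(K, z) = -9 + (11*K + K) = -9 + 12*K)
L(y, (-1 - 1)*(-2 + (3 - 2))) + 62*(-120) = (-9 + 12*(-6)) + 62*(-120) = (-9 - 72) - 7440 = -81 - 7440 = -7521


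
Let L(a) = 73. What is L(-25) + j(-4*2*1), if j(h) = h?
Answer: 65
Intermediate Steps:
L(-25) + j(-4*2*1) = 73 - 4*2*1 = 73 - 8*1 = 73 - 8 = 65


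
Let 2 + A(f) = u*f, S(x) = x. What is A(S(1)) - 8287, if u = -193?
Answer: -8482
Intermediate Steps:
A(f) = -2 - 193*f
A(S(1)) - 8287 = (-2 - 193*1) - 8287 = (-2 - 193) - 8287 = -195 - 8287 = -8482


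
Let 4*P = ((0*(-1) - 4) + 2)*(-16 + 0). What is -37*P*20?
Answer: -5920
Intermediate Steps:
P = 8 (P = (((0*(-1) - 4) + 2)*(-16 + 0))/4 = (((0 - 4) + 2)*(-16))/4 = ((-4 + 2)*(-16))/4 = (-2*(-16))/4 = (1/4)*32 = 8)
-37*P*20 = -37*8*20 = -296*20 = -5920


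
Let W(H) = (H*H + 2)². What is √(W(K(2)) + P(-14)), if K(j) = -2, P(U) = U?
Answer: √22 ≈ 4.6904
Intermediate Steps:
W(H) = (2 + H²)² (W(H) = (H² + 2)² = (2 + H²)²)
√(W(K(2)) + P(-14)) = √((2 + (-2)²)² - 14) = √((2 + 4)² - 14) = √(6² - 14) = √(36 - 14) = √22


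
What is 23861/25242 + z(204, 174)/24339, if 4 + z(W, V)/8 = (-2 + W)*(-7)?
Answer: 667591/1393118 ≈ 0.47921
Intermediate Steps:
z(W, V) = 80 - 56*W (z(W, V) = -32 + 8*((-2 + W)*(-7)) = -32 + 8*(14 - 7*W) = -32 + (112 - 56*W) = 80 - 56*W)
23861/25242 + z(204, 174)/24339 = 23861/25242 + (80 - 56*204)/24339 = 23861*(1/25242) + (80 - 11424)*(1/24339) = 23861/25242 - 11344*1/24339 = 23861/25242 - 11344/24339 = 667591/1393118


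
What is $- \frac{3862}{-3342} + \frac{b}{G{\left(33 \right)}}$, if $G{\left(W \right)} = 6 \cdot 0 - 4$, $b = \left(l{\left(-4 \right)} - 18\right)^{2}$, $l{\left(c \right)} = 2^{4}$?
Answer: $\frac{260}{1671} \approx 0.1556$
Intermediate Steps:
$l{\left(c \right)} = 16$
$b = 4$ ($b = \left(16 - 18\right)^{2} = \left(-2\right)^{2} = 4$)
$G{\left(W \right)} = -4$ ($G{\left(W \right)} = 0 - 4 = -4$)
$- \frac{3862}{-3342} + \frac{b}{G{\left(33 \right)}} = - \frac{3862}{-3342} + \frac{4}{-4} = \left(-3862\right) \left(- \frac{1}{3342}\right) + 4 \left(- \frac{1}{4}\right) = \frac{1931}{1671} - 1 = \frac{260}{1671}$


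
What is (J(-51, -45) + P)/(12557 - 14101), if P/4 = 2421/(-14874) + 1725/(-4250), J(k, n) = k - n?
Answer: 871791/162671980 ≈ 0.0053592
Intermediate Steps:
P = -479292/210715 (P = 4*(2421/(-14874) + 1725/(-4250)) = 4*(2421*(-1/14874) + 1725*(-1/4250)) = 4*(-807/4958 - 69/170) = 4*(-119823/210715) = -479292/210715 ≈ -2.2746)
(J(-51, -45) + P)/(12557 - 14101) = ((-51 - 1*(-45)) - 479292/210715)/(12557 - 14101) = ((-51 + 45) - 479292/210715)/(-1544) = (-6 - 479292/210715)*(-1/1544) = -1743582/210715*(-1/1544) = 871791/162671980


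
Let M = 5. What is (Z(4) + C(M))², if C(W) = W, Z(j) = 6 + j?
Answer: 225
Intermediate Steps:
(Z(4) + C(M))² = ((6 + 4) + 5)² = (10 + 5)² = 15² = 225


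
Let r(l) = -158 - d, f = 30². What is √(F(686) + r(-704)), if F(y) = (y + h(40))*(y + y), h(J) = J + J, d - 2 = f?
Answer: 2*√262473 ≈ 1024.6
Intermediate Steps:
f = 900
d = 902 (d = 2 + 900 = 902)
h(J) = 2*J
F(y) = 2*y*(80 + y) (F(y) = (y + 2*40)*(y + y) = (y + 80)*(2*y) = (80 + y)*(2*y) = 2*y*(80 + y))
r(l) = -1060 (r(l) = -158 - 1*902 = -158 - 902 = -1060)
√(F(686) + r(-704)) = √(2*686*(80 + 686) - 1060) = √(2*686*766 - 1060) = √(1050952 - 1060) = √1049892 = 2*√262473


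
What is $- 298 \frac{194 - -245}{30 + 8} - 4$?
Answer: $- \frac{65487}{19} \approx -3446.7$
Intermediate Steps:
$- 298 \frac{194 - -245}{30 + 8} - 4 = - 298 \frac{194 + 245}{38} - 4 = - 298 \cdot 439 \cdot \frac{1}{38} - 4 = \left(-298\right) \frac{439}{38} - 4 = - \frac{65411}{19} - 4 = - \frac{65487}{19}$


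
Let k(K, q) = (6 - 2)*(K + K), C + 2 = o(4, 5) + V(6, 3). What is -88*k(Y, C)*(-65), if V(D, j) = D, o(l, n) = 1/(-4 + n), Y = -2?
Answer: -91520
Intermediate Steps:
C = 5 (C = -2 + (1/(-4 + 5) + 6) = -2 + (1/1 + 6) = -2 + (1 + 6) = -2 + 7 = 5)
k(K, q) = 8*K (k(K, q) = 4*(2*K) = 8*K)
-88*k(Y, C)*(-65) = -704*(-2)*(-65) = -88*(-16)*(-65) = 1408*(-65) = -91520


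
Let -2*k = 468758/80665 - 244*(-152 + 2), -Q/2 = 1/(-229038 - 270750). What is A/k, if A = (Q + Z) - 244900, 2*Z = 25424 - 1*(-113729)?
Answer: 103944659704730/10851307968789 ≈ 9.5790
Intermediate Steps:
Z = 139153/2 (Z = (25424 - 1*(-113729))/2 = (25424 + 113729)/2 = (½)*139153 = 139153/2 ≈ 69577.)
Q = 1/249894 (Q = -2/(-229038 - 270750) = -2/(-499788) = -2*(-1/499788) = 1/249894 ≈ 4.0017e-6)
k = -86847287/4745 (k = -(468758/80665 - 244*(-152 + 2))/2 = -(468758*(1/80665) - 244*(-150))/2 = -(27574/4745 + 36600)/2 = -½*173694574/4745 = -86847287/4745 ≈ -18303.)
A = -21906145354/124947 (A = (1/249894 + 139153/2) - 244900 = 8693374946/124947 - 244900 = -21906145354/124947 ≈ -1.7532e+5)
A/k = -21906145354/(124947*(-86847287/4745)) = -21906145354/124947*(-4745/86847287) = 103944659704730/10851307968789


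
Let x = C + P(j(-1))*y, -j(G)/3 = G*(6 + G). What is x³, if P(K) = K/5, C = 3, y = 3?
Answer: 1728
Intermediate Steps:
j(G) = -3*G*(6 + G)
P(K) = K/5 (P(K) = K*(⅕) = K/5)
x = 12 (x = 3 + ((-3*(-1)*(6 - 1))/5)*3 = 3 + ((-3*(-1)*5)/5)*3 = 3 + ((⅕)*15)*3 = 3 + 3*3 = 3 + 9 = 12)
x³ = 12³ = 1728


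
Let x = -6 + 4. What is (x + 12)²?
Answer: 100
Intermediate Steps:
x = -2
(x + 12)² = (-2 + 12)² = 10² = 100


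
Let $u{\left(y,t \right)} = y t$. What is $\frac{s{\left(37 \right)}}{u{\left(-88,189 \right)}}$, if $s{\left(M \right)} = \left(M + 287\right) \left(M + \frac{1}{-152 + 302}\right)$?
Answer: $- \frac{793}{1100} \approx -0.72091$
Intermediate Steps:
$u{\left(y,t \right)} = t y$
$s{\left(M \right)} = \left(287 + M\right) \left(\frac{1}{150} + M\right)$ ($s{\left(M \right)} = \left(287 + M\right) \left(M + \frac{1}{150}\right) = \left(287 + M\right) \left(\frac{1}{150} + M\right)$)
$\frac{s{\left(37 \right)}}{u{\left(-88,189 \right)}} = \frac{\frac{287}{150} + 37^{2} + \frac{43051}{150} \cdot 37}{189 \left(-88\right)} = \frac{\frac{287}{150} + 1369 + \frac{1592887}{150}}{-16632} = \frac{299754}{25} \left(- \frac{1}{16632}\right) = - \frac{793}{1100}$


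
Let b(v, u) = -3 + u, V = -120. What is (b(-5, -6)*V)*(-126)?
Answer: -136080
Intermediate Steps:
(b(-5, -6)*V)*(-126) = ((-3 - 6)*(-120))*(-126) = -9*(-120)*(-126) = 1080*(-126) = -136080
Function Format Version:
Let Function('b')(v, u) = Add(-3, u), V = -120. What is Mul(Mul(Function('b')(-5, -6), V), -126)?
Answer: -136080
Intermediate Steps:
Mul(Mul(Function('b')(-5, -6), V), -126) = Mul(Mul(Add(-3, -6), -120), -126) = Mul(Mul(-9, -120), -126) = Mul(1080, -126) = -136080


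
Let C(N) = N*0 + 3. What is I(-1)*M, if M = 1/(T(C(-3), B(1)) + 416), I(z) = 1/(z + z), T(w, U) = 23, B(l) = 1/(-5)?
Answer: -1/878 ≈ -0.0011390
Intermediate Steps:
B(l) = -1/5
C(N) = 3 (C(N) = 0 + 3 = 3)
I(z) = 1/(2*z)
M = 1/439 (M = 1/(23 + 416) = 1/439 ≈ 0.0022779)
I(-1)*M = ((1/2)/(-1))*(1/439) = ((1/2)*(-1))*(1/439) = -1/2*1/439 = -1/878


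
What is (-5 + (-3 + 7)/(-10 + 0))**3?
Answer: -19683/125 ≈ -157.46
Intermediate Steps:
(-5 + (-3 + 7)/(-10 + 0))**3 = (-5 + 4/(-10))**3 = (-5 + 4*(-1/10))**3 = (-5 - 2/5)**3 = (-27/5)**3 = -19683/125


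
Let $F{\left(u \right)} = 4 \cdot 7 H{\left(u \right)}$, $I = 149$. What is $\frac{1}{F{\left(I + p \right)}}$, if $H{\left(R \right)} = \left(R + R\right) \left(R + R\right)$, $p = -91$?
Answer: $\frac{1}{376768} \approx 2.6542 \cdot 10^{-6}$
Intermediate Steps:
$H{\left(R \right)} = 4 R^{2}$ ($H{\left(R \right)} = 2 R 2 R = 4 R^{2}$)
$F{\left(u \right)} = 112 u^{2}$ ($F{\left(u \right)} = 4 \cdot 7 \cdot 4 u^{2} = 28 \cdot 4 u^{2} = 112 u^{2}$)
$\frac{1}{F{\left(I + p \right)}} = \frac{1}{112 \left(149 - 91\right)^{2}} = \frac{1}{112 \cdot 58^{2}} = \frac{1}{112 \cdot 3364} = \frac{1}{376768}$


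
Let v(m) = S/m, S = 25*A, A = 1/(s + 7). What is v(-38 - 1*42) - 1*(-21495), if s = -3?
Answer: 1375675/64 ≈ 21495.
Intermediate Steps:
A = 1/4 (A = 1/(-3 + 7) = 1/4 ≈ 0.25000)
S = 25/4 (S = 25*(1/4) = 25/4 ≈ 6.2500)
v(m) = 25/(4*m)
v(-38 - 1*42) - 1*(-21495) = 25/(4*(-38 - 1*42)) - 1*(-21495) = 25/(4*(-38 - 42)) + 21495 = (25/4)/(-80) + 21495 = (25/4)*(-1/80) + 21495 = -5/64 + 21495 = 1375675/64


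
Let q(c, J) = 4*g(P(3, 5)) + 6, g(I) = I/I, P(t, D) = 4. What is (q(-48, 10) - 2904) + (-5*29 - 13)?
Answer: -3052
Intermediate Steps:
g(I) = 1
q(c, J) = 10 (q(c, J) = 4*1 + 6 = 4 + 6 = 10)
(q(-48, 10) - 2904) + (-5*29 - 13) = (10 - 2904) + (-5*29 - 13) = -2894 + (-145 - 13) = -2894 - 158 = -3052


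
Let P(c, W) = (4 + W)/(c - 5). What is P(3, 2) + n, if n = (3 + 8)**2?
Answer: 118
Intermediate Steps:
P(c, W) = (4 + W)/(-5 + c)
n = 121 (n = 11**2 = 121)
P(3, 2) + n = (4 + 2)/(-5 + 3) + 121 = 6/(-2) + 121 = -1/2*6 + 121 = -3 + 121 = 118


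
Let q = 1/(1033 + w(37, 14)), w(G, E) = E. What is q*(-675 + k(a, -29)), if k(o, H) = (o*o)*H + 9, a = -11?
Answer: -4175/1047 ≈ -3.9876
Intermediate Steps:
q = 1/1047 (q = 1/(1033 + 14) = 1/1047 ≈ 0.00095511)
k(o, H) = 9 + H*o**2 (k(o, H) = o**2*H + 9 = H*o**2 + 9 = 9 + H*o**2)
q*(-675 + k(a, -29)) = (-675 + (9 - 29*(-11)**2))/1047 = (-675 + (9 - 29*121))/1047 = (-675 + (9 - 3509))/1047 = (-675 - 3500)/1047 = (1/1047)*(-4175) = -4175/1047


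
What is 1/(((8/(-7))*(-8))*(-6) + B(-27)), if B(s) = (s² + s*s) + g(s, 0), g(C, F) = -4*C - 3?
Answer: 7/10557 ≈ 0.00066307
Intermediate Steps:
g(C, F) = -3 - 4*C
B(s) = -3 - 4*s + 2*s² (B(s) = (s² + s*s) + (-3 - 4*s) = (s² + s²) + (-3 - 4*s) = 2*s² + (-3 - 4*s) = -3 - 4*s + 2*s²)
1/(((8/(-7))*(-8))*(-6) + B(-27)) = 1/(((8/(-7))*(-8))*(-6) + (-3 - 4*(-27) + 2*(-27)²)) = 1/(((8*(-⅐))*(-8))*(-6) + (-3 + 108 + 2*729)) = 1/(-8/7*(-8)*(-6) + (-3 + 108 + 1458)) = 1/((64/7)*(-6) + 1563) = 1/(-384/7 + 1563) = 1/(10557/7) = 7/10557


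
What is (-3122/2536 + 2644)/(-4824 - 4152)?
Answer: -3351031/11381568 ≈ -0.29443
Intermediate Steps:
(-3122/2536 + 2644)/(-4824 - 4152) = (-3122*1/2536 + 2644)/(-8976) = (-1561/1268 + 2644)*(-1/8976) = (3351031/1268)*(-1/8976) = -3351031/11381568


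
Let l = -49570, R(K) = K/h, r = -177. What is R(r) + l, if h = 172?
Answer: -8526217/172 ≈ -49571.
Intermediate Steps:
R(K) = K/172
R(r) + l = (1/172)*(-177) - 49570 = -177/172 - 49570 = -8526217/172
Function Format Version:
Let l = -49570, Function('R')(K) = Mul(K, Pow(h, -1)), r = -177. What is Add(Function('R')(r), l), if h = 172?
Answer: Rational(-8526217, 172) ≈ -49571.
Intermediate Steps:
Function('R')(K) = Mul(Rational(1, 172), K) (Function('R')(K) = Mul(K, Pow(172, -1)) = Mul(K, Rational(1, 172)) = Mul(Rational(1, 172), K))
Add(Function('R')(r), l) = Add(Mul(Rational(1, 172), -177), -49570) = Add(Rational(-177, 172), -49570) = Rational(-8526217, 172)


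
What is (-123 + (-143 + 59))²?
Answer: 42849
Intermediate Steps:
(-123 + (-143 + 59))² = (-123 - 84)² = (-207)² = 42849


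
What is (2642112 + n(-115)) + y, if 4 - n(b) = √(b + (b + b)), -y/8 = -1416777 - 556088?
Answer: 18425036 - I*√345 ≈ 1.8425e+7 - 18.574*I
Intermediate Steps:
y = 15782920 (y = -8*(-1416777 - 556088) = -8*(-1972865) = 15782920)
n(b) = 4 - √3*√b (n(b) = 4 - √(b + (b + b)) = 4 - √(b + 2*b) = 4 - √(3*b) = 4 - √3*√b)
(2642112 + n(-115)) + y = (2642112 + (4 - √3*√(-115))) + 15782920 = (2642112 + (4 - √3*I*√115)) + 15782920 = (2642112 + (4 - I*√345)) + 15782920 = (2642116 - I*√345) + 15782920 = 18425036 - I*√345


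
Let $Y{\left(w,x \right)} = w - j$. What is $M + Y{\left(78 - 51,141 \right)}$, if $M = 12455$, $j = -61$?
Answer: $12543$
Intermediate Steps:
$Y{\left(w,x \right)} = 61 + w$ ($Y{\left(w,x \right)} = w - -61 = w + 61 = 61 + w$)
$M + Y{\left(78 - 51,141 \right)} = 12455 + \left(61 + \left(78 - 51\right)\right) = 12455 + \left(61 + 27\right) = 12455 + 88 = 12543$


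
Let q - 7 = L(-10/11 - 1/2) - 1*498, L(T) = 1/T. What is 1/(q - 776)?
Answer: -31/39299 ≈ -0.00078882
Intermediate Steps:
q = -15243/31 (q = 7 + (1/(-10/11 - 1/2) - 1*498) = 7 + (1/(-10*1/11 - 1*1/2) - 498) = 7 + (1/(-10/11 - 1/2) - 498) = 7 + (1/(-31/22) - 498) = 7 + (-22/31 - 498) = 7 - 15460/31 = -15243/31 ≈ -491.71)
1/(q - 776) = 1/(-15243/31 - 776) = 1/(-39299/31) = -31/39299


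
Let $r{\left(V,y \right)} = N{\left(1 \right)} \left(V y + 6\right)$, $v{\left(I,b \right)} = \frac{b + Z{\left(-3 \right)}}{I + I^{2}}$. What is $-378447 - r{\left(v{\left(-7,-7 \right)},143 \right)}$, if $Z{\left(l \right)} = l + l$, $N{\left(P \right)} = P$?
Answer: $- \frac{15893167}{42} \approx -3.7841 \cdot 10^{5}$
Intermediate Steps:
$Z{\left(l \right)} = 2 l$
$v{\left(I,b \right)} = \frac{-6 + b}{I + I^{2}}$ ($v{\left(I,b \right)} = \frac{b + 2 \left(-3\right)}{I + I^{2}} = \frac{b - 6}{I + I^{2}} = \frac{-6 + b}{I + I^{2}}$)
$r{\left(V,y \right)} = 6 + V y$ ($r{\left(V,y \right)} = 1 \left(V y + 6\right) = 1 \left(6 + V y\right) = 6 + V y$)
$-378447 - r{\left(v{\left(-7,-7 \right)},143 \right)} = -378447 - \left(6 + \frac{-6 - 7}{\left(-7\right) \left(1 - 7\right)} 143\right) = -378447 - \left(6 + \left(- \frac{1}{7}\right) \frac{1}{-6} \left(-13\right) 143\right) = -378447 - \left(6 + \left(- \frac{1}{7}\right) \left(- \frac{1}{6}\right) \left(-13\right) 143\right) = -378447 - \left(6 - \frac{1859}{42}\right) = -378447 - - \frac{1607}{42} = -378447 + \frac{1607}{42} = - \frac{15893167}{42}$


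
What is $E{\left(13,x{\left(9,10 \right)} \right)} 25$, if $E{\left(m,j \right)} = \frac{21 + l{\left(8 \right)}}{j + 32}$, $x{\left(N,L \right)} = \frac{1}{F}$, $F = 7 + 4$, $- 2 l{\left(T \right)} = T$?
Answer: $\frac{4675}{353} \approx 13.244$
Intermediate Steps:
$l{\left(T \right)} = - \frac{T}{2}$
$F = 11$
$x{\left(N,L \right)} = \frac{1}{11}$
$E{\left(m,j \right)} = \frac{17}{32 + j}$ ($E{\left(m,j \right)} = \frac{21 - 4}{j + 32} = \frac{21 - 4}{32 + j} = \frac{17}{32 + j}$)
$E{\left(13,x{\left(9,10 \right)} \right)} 25 = \frac{17}{32 + \frac{1}{11}} \cdot 25 = \frac{17}{\frac{353}{11}} \cdot 25 = 17 \cdot \frac{11}{353} \cdot 25 = \frac{187}{353} \cdot 25 = \frac{4675}{353}$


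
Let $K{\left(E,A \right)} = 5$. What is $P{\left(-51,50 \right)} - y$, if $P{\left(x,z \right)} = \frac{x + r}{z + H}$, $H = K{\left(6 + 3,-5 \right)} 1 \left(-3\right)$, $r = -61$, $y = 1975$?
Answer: $- \frac{9891}{5} \approx -1978.2$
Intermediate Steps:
$H = -15$ ($H = 5 \cdot 1 \left(-3\right) = 5 \left(-3\right) = -15$)
$P{\left(x,z \right)} = \frac{-61 + x}{-15 + z}$ ($P{\left(x,z \right)} = \frac{x - 61}{z - 15} = \frac{-61 + x}{-15 + z}$)
$P{\left(-51,50 \right)} - y = \frac{-61 - 51}{-15 + 50} - 1975 = \frac{1}{35} \left(-112\right) - 1975 = - \frac{16}{5} - 1975 = - \frac{9891}{5}$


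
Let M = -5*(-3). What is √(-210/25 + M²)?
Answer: 19*√15/5 ≈ 14.717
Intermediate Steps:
M = 15
√(-210/25 + M²) = √(-210/25 + 15²) = √(-210*1/25 + 225) = √(-42/5 + 225) = √(1083/5) = 19*√15/5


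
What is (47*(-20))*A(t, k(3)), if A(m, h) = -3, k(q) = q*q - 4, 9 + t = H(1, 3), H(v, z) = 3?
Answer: 2820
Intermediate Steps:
t = -6 (t = -9 + 3 = -6)
k(q) = -4 + q**2 (k(q) = q**2 - 4 = -4 + q**2)
(47*(-20))*A(t, k(3)) = (47*(-20))*(-3) = -940*(-3) = 2820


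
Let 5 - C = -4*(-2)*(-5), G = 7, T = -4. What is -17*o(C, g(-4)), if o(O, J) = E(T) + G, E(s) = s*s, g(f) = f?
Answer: -391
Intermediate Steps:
E(s) = s**2
C = 45 (C = 5 - (-4*(-2))*(-5) = 5 - 8*(-5) = 5 - 1*(-40) = 5 + 40 = 45)
o(O, J) = 23 (o(O, J) = (-4)**2 + 7 = 16 + 7 = 23)
-17*o(C, g(-4)) = -17*23 = -391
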